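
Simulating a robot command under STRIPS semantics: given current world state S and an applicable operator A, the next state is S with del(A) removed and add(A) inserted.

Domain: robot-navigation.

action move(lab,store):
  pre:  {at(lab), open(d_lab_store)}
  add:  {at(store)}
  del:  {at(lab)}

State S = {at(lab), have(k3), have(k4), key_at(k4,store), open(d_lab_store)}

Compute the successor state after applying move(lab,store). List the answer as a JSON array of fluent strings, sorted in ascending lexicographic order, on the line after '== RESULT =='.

Compute (S \ del) ∪ add:
  pre ⊆ S: {at(lab), open(d_lab_store)} ⊆ S  — applicable
  S \ del = {have(k3), have(k4), key_at(k4,store), open(d_lab_store)}
  ∪ add   = {at(store), have(k3), have(k4), key_at(k4,store), open(d_lab_store)}

== RESULT ==
["at(store)", "have(k3)", "have(k4)", "key_at(k4,store)", "open(d_lab_store)"]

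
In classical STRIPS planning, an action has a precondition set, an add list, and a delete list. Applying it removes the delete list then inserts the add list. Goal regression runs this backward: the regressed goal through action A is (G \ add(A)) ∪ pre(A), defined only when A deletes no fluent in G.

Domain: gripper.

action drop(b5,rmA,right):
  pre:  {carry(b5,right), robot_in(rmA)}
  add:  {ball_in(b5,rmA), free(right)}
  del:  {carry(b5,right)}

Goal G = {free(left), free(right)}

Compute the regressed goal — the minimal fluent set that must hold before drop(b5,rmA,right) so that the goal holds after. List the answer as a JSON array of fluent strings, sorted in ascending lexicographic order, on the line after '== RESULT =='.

Regress:
  G ∩ del = {}  (empty — regression defined)
  G \ add = {free(left), free(right)} \ {ball_in(b5,rmA), free(right)} = {free(left)}
  ∪ pre   = {free(left)} ∪ {carry(b5,right), robot_in(rmA)}
          = {carry(b5,right), free(left), robot_in(rmA)}

== RESULT ==
["carry(b5,right)", "free(left)", "robot_in(rmA)"]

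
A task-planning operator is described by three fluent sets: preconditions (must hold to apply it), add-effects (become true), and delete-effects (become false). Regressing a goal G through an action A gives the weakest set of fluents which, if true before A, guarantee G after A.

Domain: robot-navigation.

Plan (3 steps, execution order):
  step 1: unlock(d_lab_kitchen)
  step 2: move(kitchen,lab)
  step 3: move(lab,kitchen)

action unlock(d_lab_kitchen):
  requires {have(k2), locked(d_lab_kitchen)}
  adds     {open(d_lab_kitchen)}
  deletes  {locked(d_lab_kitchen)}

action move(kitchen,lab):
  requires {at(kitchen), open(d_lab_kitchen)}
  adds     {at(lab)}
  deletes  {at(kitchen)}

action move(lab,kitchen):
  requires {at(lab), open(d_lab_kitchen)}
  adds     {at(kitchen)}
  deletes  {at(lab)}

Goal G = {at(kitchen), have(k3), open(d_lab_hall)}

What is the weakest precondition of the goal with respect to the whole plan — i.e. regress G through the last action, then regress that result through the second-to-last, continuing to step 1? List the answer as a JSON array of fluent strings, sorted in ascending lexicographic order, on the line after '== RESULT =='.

Work backward from the goal:
  through step 3 (move(lab,kitchen)): drop {at(kitchen)}, keep {have(k3), open(d_lab_hall)}, require {at(lab), open(d_lab_kitchen)}
    → {at(lab), have(k3), open(d_lab_hall), open(d_lab_kitchen)}
  through step 2 (move(kitchen,lab)): drop {at(lab)}, keep {have(k3), open(d_lab_hall), open(d_lab_kitchen)}, require {at(kitchen), open(d_lab_kitchen)}
    → {at(kitchen), have(k3), open(d_lab_hall), open(d_lab_kitchen)}
  through step 1 (unlock(d_lab_kitchen)): drop {open(d_lab_kitchen)}, keep {at(kitchen), have(k3), open(d_lab_hall)}, require {have(k2), locked(d_lab_kitchen)}
    → {at(kitchen), have(k2), have(k3), locked(d_lab_kitchen), open(d_lab_hall)}

== RESULT ==
["at(kitchen)", "have(k2)", "have(k3)", "locked(d_lab_kitchen)", "open(d_lab_hall)"]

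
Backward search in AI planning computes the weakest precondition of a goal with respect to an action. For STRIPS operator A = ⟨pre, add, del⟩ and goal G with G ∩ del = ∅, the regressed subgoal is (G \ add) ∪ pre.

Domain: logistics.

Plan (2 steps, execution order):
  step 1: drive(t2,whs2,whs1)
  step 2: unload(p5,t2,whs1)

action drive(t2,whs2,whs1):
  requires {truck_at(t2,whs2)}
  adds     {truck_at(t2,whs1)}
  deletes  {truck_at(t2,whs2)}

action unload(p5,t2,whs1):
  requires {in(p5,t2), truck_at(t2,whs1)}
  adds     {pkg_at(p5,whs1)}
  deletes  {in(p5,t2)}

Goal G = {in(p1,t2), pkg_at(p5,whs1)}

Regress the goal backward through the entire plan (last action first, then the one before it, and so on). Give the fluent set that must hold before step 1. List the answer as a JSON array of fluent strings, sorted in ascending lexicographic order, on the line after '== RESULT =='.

Regress step by step:
  through step 2 (unload(p5,t2,whs1)): drop {pkg_at(p5,whs1)}, keep {in(p1,t2)}, require {in(p5,t2), truck_at(t2,whs1)}
    → {in(p1,t2), in(p5,t2), truck_at(t2,whs1)}
  through step 1 (drive(t2,whs2,whs1)): drop {truck_at(t2,whs1)}, keep {in(p1,t2), in(p5,t2)}, require {truck_at(t2,whs2)}
    → {in(p1,t2), in(p5,t2), truck_at(t2,whs2)}

== RESULT ==
["in(p1,t2)", "in(p5,t2)", "truck_at(t2,whs2)"]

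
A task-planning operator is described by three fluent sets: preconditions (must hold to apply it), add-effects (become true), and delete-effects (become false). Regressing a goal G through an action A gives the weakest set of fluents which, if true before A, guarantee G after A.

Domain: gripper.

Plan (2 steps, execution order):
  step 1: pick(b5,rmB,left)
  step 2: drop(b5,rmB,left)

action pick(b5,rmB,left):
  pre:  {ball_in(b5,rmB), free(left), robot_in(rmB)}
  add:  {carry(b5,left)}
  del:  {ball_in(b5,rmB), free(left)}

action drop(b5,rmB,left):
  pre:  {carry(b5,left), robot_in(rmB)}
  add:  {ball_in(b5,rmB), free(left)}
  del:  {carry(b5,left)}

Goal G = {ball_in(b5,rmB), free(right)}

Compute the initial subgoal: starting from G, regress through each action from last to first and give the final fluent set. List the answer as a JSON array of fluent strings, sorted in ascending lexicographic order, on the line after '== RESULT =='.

Regress step by step:
  through step 2 (drop(b5,rmB,left)): drop {ball_in(b5,rmB)}, keep {free(right)}, require {carry(b5,left), robot_in(rmB)}
    → {carry(b5,left), free(right), robot_in(rmB)}
  through step 1 (pick(b5,rmB,left)): drop {carry(b5,left)}, keep {free(right), robot_in(rmB)}, require {ball_in(b5,rmB), free(left), robot_in(rmB)}
    → {ball_in(b5,rmB), free(left), free(right), robot_in(rmB)}

== RESULT ==
["ball_in(b5,rmB)", "free(left)", "free(right)", "robot_in(rmB)"]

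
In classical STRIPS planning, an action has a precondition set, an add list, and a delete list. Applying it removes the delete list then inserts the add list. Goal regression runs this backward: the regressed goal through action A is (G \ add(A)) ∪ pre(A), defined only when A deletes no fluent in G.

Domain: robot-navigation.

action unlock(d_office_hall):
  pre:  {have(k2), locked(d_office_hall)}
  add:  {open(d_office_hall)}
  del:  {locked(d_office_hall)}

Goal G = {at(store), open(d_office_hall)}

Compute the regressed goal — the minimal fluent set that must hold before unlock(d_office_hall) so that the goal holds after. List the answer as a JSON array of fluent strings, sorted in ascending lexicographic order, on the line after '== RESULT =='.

Compute (G \ add) ∪ pre:
  G ∩ del = {}  (empty — regression defined)
  G \ add = {at(store), open(d_office_hall)} \ {open(d_office_hall)} = {at(store)}
  ∪ pre   = {at(store)} ∪ {have(k2), locked(d_office_hall)}
          = {at(store), have(k2), locked(d_office_hall)}

== RESULT ==
["at(store)", "have(k2)", "locked(d_office_hall)"]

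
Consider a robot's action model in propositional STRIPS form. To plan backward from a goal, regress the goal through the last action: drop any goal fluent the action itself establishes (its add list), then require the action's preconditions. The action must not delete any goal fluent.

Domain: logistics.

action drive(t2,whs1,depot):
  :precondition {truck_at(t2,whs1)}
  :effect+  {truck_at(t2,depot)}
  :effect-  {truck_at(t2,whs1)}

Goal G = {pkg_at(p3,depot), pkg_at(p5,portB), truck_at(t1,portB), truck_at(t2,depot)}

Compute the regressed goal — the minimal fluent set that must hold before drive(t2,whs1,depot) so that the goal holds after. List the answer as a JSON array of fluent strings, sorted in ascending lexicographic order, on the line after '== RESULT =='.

Compute (G \ add) ∪ pre:
  G ∩ del = {}  (empty — regression defined)
  G \ add = {pkg_at(p3,depot), pkg_at(p5,portB), truck_at(t1,portB), truck_at(t2,depot)} \ {truck_at(t2,depot)} = {pkg_at(p3,depot), pkg_at(p5,portB), truck_at(t1,portB)}
  ∪ pre   = {pkg_at(p3,depot), pkg_at(p5,portB), truck_at(t1,portB)} ∪ {truck_at(t2,whs1)}
          = {pkg_at(p3,depot), pkg_at(p5,portB), truck_at(t1,portB), truck_at(t2,whs1)}

== RESULT ==
["pkg_at(p3,depot)", "pkg_at(p5,portB)", "truck_at(t1,portB)", "truck_at(t2,whs1)"]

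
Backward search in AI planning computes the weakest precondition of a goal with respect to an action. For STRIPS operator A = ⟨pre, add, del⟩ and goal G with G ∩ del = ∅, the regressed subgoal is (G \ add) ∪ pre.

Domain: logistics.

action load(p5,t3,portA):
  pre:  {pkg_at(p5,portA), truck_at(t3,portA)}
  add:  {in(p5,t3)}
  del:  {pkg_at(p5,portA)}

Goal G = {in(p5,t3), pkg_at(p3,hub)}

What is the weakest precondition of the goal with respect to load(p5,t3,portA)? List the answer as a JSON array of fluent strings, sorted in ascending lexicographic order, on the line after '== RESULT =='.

Regress:
  G ∩ del = {}  (empty — regression defined)
  G \ add = {in(p5,t3), pkg_at(p3,hub)} \ {in(p5,t3)} = {pkg_at(p3,hub)}
  ∪ pre   = {pkg_at(p3,hub)} ∪ {pkg_at(p5,portA), truck_at(t3,portA)}
          = {pkg_at(p3,hub), pkg_at(p5,portA), truck_at(t3,portA)}

== RESULT ==
["pkg_at(p3,hub)", "pkg_at(p5,portA)", "truck_at(t3,portA)"]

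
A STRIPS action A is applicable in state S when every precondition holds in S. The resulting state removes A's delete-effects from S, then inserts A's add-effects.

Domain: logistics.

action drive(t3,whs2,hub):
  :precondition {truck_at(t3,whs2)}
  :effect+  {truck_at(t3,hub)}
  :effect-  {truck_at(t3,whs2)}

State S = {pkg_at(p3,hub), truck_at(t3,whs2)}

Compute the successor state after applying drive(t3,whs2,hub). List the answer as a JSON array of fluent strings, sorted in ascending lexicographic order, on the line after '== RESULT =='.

Compute (S \ del) ∪ add:
  pre ⊆ S: {truck_at(t3,whs2)} ⊆ S  — applicable
  S \ del = {pkg_at(p3,hub)}
  ∪ add   = {pkg_at(p3,hub), truck_at(t3,hub)}

== RESULT ==
["pkg_at(p3,hub)", "truck_at(t3,hub)"]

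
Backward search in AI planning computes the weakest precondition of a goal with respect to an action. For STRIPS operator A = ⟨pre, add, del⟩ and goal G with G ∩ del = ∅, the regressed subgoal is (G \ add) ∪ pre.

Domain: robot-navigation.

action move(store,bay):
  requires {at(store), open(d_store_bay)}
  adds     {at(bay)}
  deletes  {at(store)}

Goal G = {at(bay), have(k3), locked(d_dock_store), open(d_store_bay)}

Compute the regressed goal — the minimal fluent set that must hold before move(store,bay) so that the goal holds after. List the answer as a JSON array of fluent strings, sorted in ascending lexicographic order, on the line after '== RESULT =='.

Regress:
  G ∩ del = {}  (empty — regression defined)
  G \ add = {at(bay), have(k3), locked(d_dock_store), open(d_store_bay)} \ {at(bay)} = {have(k3), locked(d_dock_store), open(d_store_bay)}
  ∪ pre   = {have(k3), locked(d_dock_store), open(d_store_bay)} ∪ {at(store), open(d_store_bay)}
          = {at(store), have(k3), locked(d_dock_store), open(d_store_bay)}

== RESULT ==
["at(store)", "have(k3)", "locked(d_dock_store)", "open(d_store_bay)"]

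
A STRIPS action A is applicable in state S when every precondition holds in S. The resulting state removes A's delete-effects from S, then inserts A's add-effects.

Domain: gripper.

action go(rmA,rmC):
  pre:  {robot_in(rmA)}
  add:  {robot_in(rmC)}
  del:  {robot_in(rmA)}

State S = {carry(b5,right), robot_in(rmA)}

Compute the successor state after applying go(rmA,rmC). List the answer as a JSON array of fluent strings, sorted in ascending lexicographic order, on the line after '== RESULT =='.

Compute (S \ del) ∪ add:
  pre ⊆ S: {robot_in(rmA)} ⊆ S  — applicable
  S \ del = {carry(b5,right)}
  ∪ add   = {carry(b5,right), robot_in(rmC)}

== RESULT ==
["carry(b5,right)", "robot_in(rmC)"]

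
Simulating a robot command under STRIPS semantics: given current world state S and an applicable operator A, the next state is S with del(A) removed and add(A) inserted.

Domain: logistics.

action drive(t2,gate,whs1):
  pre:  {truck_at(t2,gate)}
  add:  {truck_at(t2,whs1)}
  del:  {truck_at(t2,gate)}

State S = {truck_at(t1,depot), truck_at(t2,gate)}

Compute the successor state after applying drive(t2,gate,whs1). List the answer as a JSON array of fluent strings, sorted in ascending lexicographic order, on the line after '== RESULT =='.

Compute (S \ del) ∪ add:
  pre ⊆ S: {truck_at(t2,gate)} ⊆ S  — applicable
  S \ del = {truck_at(t1,depot)}
  ∪ add   = {truck_at(t1,depot), truck_at(t2,whs1)}

== RESULT ==
["truck_at(t1,depot)", "truck_at(t2,whs1)"]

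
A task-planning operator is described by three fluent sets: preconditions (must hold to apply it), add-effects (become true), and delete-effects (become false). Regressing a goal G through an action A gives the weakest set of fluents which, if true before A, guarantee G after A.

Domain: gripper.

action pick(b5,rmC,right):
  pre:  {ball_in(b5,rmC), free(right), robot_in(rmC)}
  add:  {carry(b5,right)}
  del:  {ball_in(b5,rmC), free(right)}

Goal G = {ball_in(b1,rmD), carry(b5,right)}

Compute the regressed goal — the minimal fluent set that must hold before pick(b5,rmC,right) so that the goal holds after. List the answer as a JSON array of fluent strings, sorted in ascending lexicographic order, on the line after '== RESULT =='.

Compute (G \ add) ∪ pre:
  G ∩ del = {}  (empty — regression defined)
  G \ add = {ball_in(b1,rmD), carry(b5,right)} \ {carry(b5,right)} = {ball_in(b1,rmD)}
  ∪ pre   = {ball_in(b1,rmD)} ∪ {ball_in(b5,rmC), free(right), robot_in(rmC)}
          = {ball_in(b1,rmD), ball_in(b5,rmC), free(right), robot_in(rmC)}

== RESULT ==
["ball_in(b1,rmD)", "ball_in(b5,rmC)", "free(right)", "robot_in(rmC)"]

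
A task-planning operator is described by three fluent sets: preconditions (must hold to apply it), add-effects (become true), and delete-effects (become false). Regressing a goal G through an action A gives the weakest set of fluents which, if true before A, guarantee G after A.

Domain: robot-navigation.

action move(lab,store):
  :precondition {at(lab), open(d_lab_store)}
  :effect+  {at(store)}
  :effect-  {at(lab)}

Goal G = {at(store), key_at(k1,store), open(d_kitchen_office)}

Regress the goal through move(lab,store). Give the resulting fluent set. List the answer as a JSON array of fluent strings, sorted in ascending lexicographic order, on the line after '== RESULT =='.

Regress:
  G ∩ del = {}  (empty — regression defined)
  G \ add = {at(store), key_at(k1,store), open(d_kitchen_office)} \ {at(store)} = {key_at(k1,store), open(d_kitchen_office)}
  ∪ pre   = {key_at(k1,store), open(d_kitchen_office)} ∪ {at(lab), open(d_lab_store)}
          = {at(lab), key_at(k1,store), open(d_kitchen_office), open(d_lab_store)}

== RESULT ==
["at(lab)", "key_at(k1,store)", "open(d_kitchen_office)", "open(d_lab_store)"]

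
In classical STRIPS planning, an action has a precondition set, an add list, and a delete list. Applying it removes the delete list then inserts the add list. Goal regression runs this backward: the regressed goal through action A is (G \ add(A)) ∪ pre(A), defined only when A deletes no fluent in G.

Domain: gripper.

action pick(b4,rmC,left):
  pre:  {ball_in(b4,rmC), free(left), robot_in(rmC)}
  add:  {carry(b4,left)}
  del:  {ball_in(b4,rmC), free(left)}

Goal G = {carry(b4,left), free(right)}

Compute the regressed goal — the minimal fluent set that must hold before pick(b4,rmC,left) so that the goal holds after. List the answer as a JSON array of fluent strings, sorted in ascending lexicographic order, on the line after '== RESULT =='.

Compute (G \ add) ∪ pre:
  G ∩ del = {}  (empty — regression defined)
  G \ add = {carry(b4,left), free(right)} \ {carry(b4,left)} = {free(right)}
  ∪ pre   = {free(right)} ∪ {ball_in(b4,rmC), free(left), robot_in(rmC)}
          = {ball_in(b4,rmC), free(left), free(right), robot_in(rmC)}

== RESULT ==
["ball_in(b4,rmC)", "free(left)", "free(right)", "robot_in(rmC)"]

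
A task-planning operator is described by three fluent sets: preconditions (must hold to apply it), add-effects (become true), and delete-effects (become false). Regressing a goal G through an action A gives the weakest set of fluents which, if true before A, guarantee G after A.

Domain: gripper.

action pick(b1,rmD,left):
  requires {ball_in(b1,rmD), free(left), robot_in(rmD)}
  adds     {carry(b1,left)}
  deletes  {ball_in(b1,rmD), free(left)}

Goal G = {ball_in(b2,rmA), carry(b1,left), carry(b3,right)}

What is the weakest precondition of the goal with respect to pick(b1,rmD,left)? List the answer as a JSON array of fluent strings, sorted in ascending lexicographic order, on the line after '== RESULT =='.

Compute (G \ add) ∪ pre:
  G ∩ del = {}  (empty — regression defined)
  G \ add = {ball_in(b2,rmA), carry(b1,left), carry(b3,right)} \ {carry(b1,left)} = {ball_in(b2,rmA), carry(b3,right)}
  ∪ pre   = {ball_in(b2,rmA), carry(b3,right)} ∪ {ball_in(b1,rmD), free(left), robot_in(rmD)}
          = {ball_in(b1,rmD), ball_in(b2,rmA), carry(b3,right), free(left), robot_in(rmD)}

== RESULT ==
["ball_in(b1,rmD)", "ball_in(b2,rmA)", "carry(b3,right)", "free(left)", "robot_in(rmD)"]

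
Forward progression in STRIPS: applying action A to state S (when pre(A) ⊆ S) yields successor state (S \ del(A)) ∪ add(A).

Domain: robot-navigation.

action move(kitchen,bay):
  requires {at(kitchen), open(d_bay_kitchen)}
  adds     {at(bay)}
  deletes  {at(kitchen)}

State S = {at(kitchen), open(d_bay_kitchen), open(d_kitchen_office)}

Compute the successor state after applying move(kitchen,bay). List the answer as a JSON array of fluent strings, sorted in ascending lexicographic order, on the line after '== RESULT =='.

Progress:
  pre ⊆ S: {at(kitchen), open(d_bay_kitchen)} ⊆ S  — applicable
  S \ del = {open(d_bay_kitchen), open(d_kitchen_office)}
  ∪ add   = {at(bay), open(d_bay_kitchen), open(d_kitchen_office)}

== RESULT ==
["at(bay)", "open(d_bay_kitchen)", "open(d_kitchen_office)"]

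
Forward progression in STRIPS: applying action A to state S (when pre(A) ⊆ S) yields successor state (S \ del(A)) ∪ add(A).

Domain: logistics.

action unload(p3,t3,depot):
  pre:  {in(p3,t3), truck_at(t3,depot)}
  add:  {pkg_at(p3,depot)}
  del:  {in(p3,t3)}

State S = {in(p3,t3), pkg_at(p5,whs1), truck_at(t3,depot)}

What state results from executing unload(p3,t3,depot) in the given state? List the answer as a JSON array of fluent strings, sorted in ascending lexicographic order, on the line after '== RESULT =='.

Progress:
  pre ⊆ S: {in(p3,t3), truck_at(t3,depot)} ⊆ S  — applicable
  S \ del = {pkg_at(p5,whs1), truck_at(t3,depot)}
  ∪ add   = {pkg_at(p3,depot), pkg_at(p5,whs1), truck_at(t3,depot)}

== RESULT ==
["pkg_at(p3,depot)", "pkg_at(p5,whs1)", "truck_at(t3,depot)"]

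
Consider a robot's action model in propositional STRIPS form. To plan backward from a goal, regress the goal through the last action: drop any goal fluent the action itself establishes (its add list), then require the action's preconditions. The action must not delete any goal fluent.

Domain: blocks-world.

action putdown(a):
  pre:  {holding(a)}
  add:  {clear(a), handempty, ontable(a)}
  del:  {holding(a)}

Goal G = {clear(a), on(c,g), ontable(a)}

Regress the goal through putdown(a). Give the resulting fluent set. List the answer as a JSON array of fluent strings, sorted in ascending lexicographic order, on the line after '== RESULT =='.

Regress:
  G ∩ del = {}  (empty — regression defined)
  G \ add = {clear(a), on(c,g), ontable(a)} \ {clear(a), handempty, ontable(a)} = {on(c,g)}
  ∪ pre   = {on(c,g)} ∪ {holding(a)}
          = {holding(a), on(c,g)}

== RESULT ==
["holding(a)", "on(c,g)"]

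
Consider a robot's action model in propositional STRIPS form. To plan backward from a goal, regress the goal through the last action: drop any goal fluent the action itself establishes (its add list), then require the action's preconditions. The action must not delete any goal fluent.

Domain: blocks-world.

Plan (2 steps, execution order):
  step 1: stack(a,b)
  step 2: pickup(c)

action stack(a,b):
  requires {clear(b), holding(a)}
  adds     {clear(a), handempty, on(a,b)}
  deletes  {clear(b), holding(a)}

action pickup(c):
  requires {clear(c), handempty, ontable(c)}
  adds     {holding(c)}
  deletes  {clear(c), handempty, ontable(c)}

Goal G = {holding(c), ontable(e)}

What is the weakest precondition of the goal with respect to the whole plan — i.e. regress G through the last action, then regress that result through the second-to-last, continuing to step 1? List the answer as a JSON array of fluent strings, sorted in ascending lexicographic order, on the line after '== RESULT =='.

Work backward from the goal:
  through step 2 (pickup(c)): drop {holding(c)}, keep {ontable(e)}, require {clear(c), handempty, ontable(c)}
    → {clear(c), handempty, ontable(c), ontable(e)}
  through step 1 (stack(a,b)): drop {handempty}, keep {clear(c), ontable(c), ontable(e)}, require {clear(b), holding(a)}
    → {clear(b), clear(c), holding(a), ontable(c), ontable(e)}

== RESULT ==
["clear(b)", "clear(c)", "holding(a)", "ontable(c)", "ontable(e)"]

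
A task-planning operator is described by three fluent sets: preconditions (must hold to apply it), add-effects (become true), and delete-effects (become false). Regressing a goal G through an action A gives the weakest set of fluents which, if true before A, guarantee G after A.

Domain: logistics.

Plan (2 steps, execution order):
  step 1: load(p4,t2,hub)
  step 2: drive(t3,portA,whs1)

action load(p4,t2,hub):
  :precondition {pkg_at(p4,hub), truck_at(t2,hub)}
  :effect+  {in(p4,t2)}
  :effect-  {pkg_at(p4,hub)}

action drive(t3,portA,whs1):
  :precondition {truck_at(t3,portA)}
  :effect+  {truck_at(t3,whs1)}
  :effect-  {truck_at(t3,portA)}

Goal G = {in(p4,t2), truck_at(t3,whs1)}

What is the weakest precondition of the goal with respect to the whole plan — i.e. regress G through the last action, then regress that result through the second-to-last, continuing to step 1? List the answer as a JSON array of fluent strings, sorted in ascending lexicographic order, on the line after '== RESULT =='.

Work backward from the goal:
  through step 2 (drive(t3,portA,whs1)): drop {truck_at(t3,whs1)}, keep {in(p4,t2)}, require {truck_at(t3,portA)}
    → {in(p4,t2), truck_at(t3,portA)}
  through step 1 (load(p4,t2,hub)): drop {in(p4,t2)}, keep {truck_at(t3,portA)}, require {pkg_at(p4,hub), truck_at(t2,hub)}
    → {pkg_at(p4,hub), truck_at(t2,hub), truck_at(t3,portA)}

== RESULT ==
["pkg_at(p4,hub)", "truck_at(t2,hub)", "truck_at(t3,portA)"]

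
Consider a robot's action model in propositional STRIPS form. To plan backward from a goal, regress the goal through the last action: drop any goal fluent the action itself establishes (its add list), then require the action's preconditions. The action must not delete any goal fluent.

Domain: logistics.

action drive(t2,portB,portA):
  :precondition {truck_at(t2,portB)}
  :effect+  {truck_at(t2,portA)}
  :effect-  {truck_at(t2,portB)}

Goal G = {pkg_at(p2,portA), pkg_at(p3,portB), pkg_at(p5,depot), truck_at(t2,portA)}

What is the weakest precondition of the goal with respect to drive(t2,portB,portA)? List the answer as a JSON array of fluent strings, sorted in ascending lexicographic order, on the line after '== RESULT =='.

Regress:
  G ∩ del = {}  (empty — regression defined)
  G \ add = {pkg_at(p2,portA), pkg_at(p3,portB), pkg_at(p5,depot), truck_at(t2,portA)} \ {truck_at(t2,portA)} = {pkg_at(p2,portA), pkg_at(p3,portB), pkg_at(p5,depot)}
  ∪ pre   = {pkg_at(p2,portA), pkg_at(p3,portB), pkg_at(p5,depot)} ∪ {truck_at(t2,portB)}
          = {pkg_at(p2,portA), pkg_at(p3,portB), pkg_at(p5,depot), truck_at(t2,portB)}

== RESULT ==
["pkg_at(p2,portA)", "pkg_at(p3,portB)", "pkg_at(p5,depot)", "truck_at(t2,portB)"]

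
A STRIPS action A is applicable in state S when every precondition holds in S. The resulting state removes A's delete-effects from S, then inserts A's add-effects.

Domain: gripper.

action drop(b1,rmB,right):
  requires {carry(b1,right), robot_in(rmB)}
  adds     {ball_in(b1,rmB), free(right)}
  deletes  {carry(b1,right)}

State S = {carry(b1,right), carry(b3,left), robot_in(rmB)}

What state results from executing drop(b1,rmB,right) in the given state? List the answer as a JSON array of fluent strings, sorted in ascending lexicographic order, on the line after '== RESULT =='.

Progress:
  pre ⊆ S: {carry(b1,right), robot_in(rmB)} ⊆ S  — applicable
  S \ del = {carry(b3,left), robot_in(rmB)}
  ∪ add   = {ball_in(b1,rmB), carry(b3,left), free(right), robot_in(rmB)}

== RESULT ==
["ball_in(b1,rmB)", "carry(b3,left)", "free(right)", "robot_in(rmB)"]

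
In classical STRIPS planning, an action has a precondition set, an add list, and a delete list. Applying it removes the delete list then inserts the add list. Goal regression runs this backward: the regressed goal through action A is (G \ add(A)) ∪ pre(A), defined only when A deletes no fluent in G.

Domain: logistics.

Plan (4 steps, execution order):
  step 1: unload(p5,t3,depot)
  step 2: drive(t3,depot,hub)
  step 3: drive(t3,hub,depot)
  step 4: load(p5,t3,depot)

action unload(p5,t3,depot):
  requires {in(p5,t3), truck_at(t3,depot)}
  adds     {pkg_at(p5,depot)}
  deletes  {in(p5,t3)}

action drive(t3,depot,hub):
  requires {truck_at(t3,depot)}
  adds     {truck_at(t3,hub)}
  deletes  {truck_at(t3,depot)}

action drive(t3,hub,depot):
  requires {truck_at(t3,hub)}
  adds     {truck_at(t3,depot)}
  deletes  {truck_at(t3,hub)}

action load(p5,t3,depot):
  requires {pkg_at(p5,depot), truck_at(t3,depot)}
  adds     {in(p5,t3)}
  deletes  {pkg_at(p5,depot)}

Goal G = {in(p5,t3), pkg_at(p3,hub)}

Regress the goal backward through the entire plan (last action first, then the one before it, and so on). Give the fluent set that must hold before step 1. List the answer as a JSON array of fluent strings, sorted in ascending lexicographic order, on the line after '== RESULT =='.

Regress step by step:
  through step 4 (load(p5,t3,depot)): drop {in(p5,t3)}, keep {pkg_at(p3,hub)}, require {pkg_at(p5,depot), truck_at(t3,depot)}
    → {pkg_at(p3,hub), pkg_at(p5,depot), truck_at(t3,depot)}
  through step 3 (drive(t3,hub,depot)): drop {truck_at(t3,depot)}, keep {pkg_at(p3,hub), pkg_at(p5,depot)}, require {truck_at(t3,hub)}
    → {pkg_at(p3,hub), pkg_at(p5,depot), truck_at(t3,hub)}
  through step 2 (drive(t3,depot,hub)): drop {truck_at(t3,hub)}, keep {pkg_at(p3,hub), pkg_at(p5,depot)}, require {truck_at(t3,depot)}
    → {pkg_at(p3,hub), pkg_at(p5,depot), truck_at(t3,depot)}
  through step 1 (unload(p5,t3,depot)): drop {pkg_at(p5,depot)}, keep {pkg_at(p3,hub), truck_at(t3,depot)}, require {in(p5,t3), truck_at(t3,depot)}
    → {in(p5,t3), pkg_at(p3,hub), truck_at(t3,depot)}

== RESULT ==
["in(p5,t3)", "pkg_at(p3,hub)", "truck_at(t3,depot)"]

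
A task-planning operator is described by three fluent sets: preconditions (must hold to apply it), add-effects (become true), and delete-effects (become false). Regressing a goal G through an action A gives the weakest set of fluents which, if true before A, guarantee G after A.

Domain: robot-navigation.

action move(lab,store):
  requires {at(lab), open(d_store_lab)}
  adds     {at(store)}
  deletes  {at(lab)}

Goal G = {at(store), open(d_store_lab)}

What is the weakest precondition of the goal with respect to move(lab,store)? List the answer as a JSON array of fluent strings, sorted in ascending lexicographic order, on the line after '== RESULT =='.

Compute (G \ add) ∪ pre:
  G ∩ del = {}  (empty — regression defined)
  G \ add = {at(store), open(d_store_lab)} \ {at(store)} = {open(d_store_lab)}
  ∪ pre   = {open(d_store_lab)} ∪ {at(lab), open(d_store_lab)}
          = {at(lab), open(d_store_lab)}

== RESULT ==
["at(lab)", "open(d_store_lab)"]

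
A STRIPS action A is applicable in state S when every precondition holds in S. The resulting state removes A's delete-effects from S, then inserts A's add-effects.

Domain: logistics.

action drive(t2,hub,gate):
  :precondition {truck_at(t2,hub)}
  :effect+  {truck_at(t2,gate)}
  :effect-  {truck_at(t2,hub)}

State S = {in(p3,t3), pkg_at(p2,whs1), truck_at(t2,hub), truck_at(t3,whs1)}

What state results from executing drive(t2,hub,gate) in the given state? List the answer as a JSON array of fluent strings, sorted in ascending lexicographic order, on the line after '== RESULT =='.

Progress:
  pre ⊆ S: {truck_at(t2,hub)} ⊆ S  — applicable
  S \ del = {in(p3,t3), pkg_at(p2,whs1), truck_at(t3,whs1)}
  ∪ add   = {in(p3,t3), pkg_at(p2,whs1), truck_at(t2,gate), truck_at(t3,whs1)}

== RESULT ==
["in(p3,t3)", "pkg_at(p2,whs1)", "truck_at(t2,gate)", "truck_at(t3,whs1)"]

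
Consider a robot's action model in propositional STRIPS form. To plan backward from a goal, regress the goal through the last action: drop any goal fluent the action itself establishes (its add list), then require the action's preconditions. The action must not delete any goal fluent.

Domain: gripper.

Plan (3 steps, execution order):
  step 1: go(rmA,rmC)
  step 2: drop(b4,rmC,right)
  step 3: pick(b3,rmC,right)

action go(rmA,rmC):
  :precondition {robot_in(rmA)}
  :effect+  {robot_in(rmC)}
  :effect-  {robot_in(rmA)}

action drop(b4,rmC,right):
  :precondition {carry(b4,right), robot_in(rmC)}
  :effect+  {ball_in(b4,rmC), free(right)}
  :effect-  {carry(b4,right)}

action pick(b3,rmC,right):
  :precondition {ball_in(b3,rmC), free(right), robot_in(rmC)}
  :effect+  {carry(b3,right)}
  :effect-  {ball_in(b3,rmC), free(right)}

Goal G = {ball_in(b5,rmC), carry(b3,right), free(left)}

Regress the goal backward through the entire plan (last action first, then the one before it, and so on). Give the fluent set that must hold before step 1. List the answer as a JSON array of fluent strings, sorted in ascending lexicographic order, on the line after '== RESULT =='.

Work backward from the goal:
  through step 3 (pick(b3,rmC,right)): drop {carry(b3,right)}, keep {ball_in(b5,rmC), free(left)}, require {ball_in(b3,rmC), free(right), robot_in(rmC)}
    → {ball_in(b3,rmC), ball_in(b5,rmC), free(left), free(right), robot_in(rmC)}
  through step 2 (drop(b4,rmC,right)): drop {free(right)}, keep {ball_in(b3,rmC), ball_in(b5,rmC), free(left), robot_in(rmC)}, require {carry(b4,right), robot_in(rmC)}
    → {ball_in(b3,rmC), ball_in(b5,rmC), carry(b4,right), free(left), robot_in(rmC)}
  through step 1 (go(rmA,rmC)): drop {robot_in(rmC)}, keep {ball_in(b3,rmC), ball_in(b5,rmC), carry(b4,right), free(left)}, require {robot_in(rmA)}
    → {ball_in(b3,rmC), ball_in(b5,rmC), carry(b4,right), free(left), robot_in(rmA)}

== RESULT ==
["ball_in(b3,rmC)", "ball_in(b5,rmC)", "carry(b4,right)", "free(left)", "robot_in(rmA)"]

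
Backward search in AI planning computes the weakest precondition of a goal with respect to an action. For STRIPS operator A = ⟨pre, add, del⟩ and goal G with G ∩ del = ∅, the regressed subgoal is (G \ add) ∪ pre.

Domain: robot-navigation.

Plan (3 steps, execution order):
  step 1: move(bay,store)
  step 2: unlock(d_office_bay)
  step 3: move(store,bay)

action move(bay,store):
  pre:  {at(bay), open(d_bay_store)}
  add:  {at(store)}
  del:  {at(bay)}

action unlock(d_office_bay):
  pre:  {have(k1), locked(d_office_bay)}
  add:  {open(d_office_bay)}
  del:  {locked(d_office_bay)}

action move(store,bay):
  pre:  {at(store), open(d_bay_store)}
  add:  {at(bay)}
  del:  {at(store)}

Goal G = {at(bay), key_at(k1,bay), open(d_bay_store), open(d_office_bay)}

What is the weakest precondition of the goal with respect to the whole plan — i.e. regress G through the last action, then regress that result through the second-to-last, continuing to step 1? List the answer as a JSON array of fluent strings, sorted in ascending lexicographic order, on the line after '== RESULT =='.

Work backward from the goal:
  through step 3 (move(store,bay)): drop {at(bay)}, keep {key_at(k1,bay), open(d_bay_store), open(d_office_bay)}, require {at(store), open(d_bay_store)}
    → {at(store), key_at(k1,bay), open(d_bay_store), open(d_office_bay)}
  through step 2 (unlock(d_office_bay)): drop {open(d_office_bay)}, keep {at(store), key_at(k1,bay), open(d_bay_store)}, require {have(k1), locked(d_office_bay)}
    → {at(store), have(k1), key_at(k1,bay), locked(d_office_bay), open(d_bay_store)}
  through step 1 (move(bay,store)): drop {at(store)}, keep {have(k1), key_at(k1,bay), locked(d_office_bay), open(d_bay_store)}, require {at(bay), open(d_bay_store)}
    → {at(bay), have(k1), key_at(k1,bay), locked(d_office_bay), open(d_bay_store)}

== RESULT ==
["at(bay)", "have(k1)", "key_at(k1,bay)", "locked(d_office_bay)", "open(d_bay_store)"]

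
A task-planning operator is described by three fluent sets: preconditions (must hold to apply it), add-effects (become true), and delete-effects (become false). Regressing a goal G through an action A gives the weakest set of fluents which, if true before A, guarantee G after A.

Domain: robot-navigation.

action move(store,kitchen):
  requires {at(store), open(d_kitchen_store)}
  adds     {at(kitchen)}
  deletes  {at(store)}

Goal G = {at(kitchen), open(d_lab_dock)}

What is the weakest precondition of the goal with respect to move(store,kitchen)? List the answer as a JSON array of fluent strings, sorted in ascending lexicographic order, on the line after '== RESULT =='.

Compute (G \ add) ∪ pre:
  G ∩ del = {}  (empty — regression defined)
  G \ add = {at(kitchen), open(d_lab_dock)} \ {at(kitchen)} = {open(d_lab_dock)}
  ∪ pre   = {open(d_lab_dock)} ∪ {at(store), open(d_kitchen_store)}
          = {at(store), open(d_kitchen_store), open(d_lab_dock)}

== RESULT ==
["at(store)", "open(d_kitchen_store)", "open(d_lab_dock)"]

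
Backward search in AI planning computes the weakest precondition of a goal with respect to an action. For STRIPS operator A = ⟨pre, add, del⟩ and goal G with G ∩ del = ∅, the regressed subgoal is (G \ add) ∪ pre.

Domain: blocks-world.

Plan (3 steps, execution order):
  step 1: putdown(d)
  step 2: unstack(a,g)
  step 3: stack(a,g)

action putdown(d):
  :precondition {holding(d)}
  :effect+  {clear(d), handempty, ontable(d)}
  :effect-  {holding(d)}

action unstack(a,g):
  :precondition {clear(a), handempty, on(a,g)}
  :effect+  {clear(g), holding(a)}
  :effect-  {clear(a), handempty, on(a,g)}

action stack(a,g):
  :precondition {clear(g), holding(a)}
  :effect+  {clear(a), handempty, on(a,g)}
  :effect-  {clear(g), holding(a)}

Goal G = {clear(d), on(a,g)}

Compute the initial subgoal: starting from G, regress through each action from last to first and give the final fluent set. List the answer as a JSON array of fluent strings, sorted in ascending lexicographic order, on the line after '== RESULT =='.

Work backward from the goal:
  through step 3 (stack(a,g)): drop {on(a,g)}, keep {clear(d)}, require {clear(g), holding(a)}
    → {clear(d), clear(g), holding(a)}
  through step 2 (unstack(a,g)): drop {clear(g), holding(a)}, keep {clear(d)}, require {clear(a), handempty, on(a,g)}
    → {clear(a), clear(d), handempty, on(a,g)}
  through step 1 (putdown(d)): drop {clear(d), handempty}, keep {clear(a), on(a,g)}, require {holding(d)}
    → {clear(a), holding(d), on(a,g)}

== RESULT ==
["clear(a)", "holding(d)", "on(a,g)"]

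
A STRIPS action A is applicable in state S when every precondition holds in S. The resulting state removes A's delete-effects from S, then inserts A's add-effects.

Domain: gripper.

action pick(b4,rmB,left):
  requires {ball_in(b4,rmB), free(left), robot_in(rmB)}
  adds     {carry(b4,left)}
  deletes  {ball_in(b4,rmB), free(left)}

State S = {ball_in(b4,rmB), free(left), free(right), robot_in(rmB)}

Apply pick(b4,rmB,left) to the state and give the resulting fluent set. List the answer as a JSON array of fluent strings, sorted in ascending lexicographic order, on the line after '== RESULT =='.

Compute (S \ del) ∪ add:
  pre ⊆ S: {ball_in(b4,rmB), free(left), robot_in(rmB)} ⊆ S  — applicable
  S \ del = {free(right), robot_in(rmB)}
  ∪ add   = {carry(b4,left), free(right), robot_in(rmB)}

== RESULT ==
["carry(b4,left)", "free(right)", "robot_in(rmB)"]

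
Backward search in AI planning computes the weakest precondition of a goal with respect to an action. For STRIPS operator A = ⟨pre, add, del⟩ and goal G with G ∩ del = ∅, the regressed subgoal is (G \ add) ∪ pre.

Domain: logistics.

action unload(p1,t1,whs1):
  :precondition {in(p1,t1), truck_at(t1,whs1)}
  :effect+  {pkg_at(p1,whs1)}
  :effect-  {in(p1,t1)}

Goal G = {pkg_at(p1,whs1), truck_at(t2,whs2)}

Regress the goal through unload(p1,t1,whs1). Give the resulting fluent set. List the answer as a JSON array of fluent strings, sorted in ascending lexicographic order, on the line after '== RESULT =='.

Compute (G \ add) ∪ pre:
  G ∩ del = {}  (empty — regression defined)
  G \ add = {pkg_at(p1,whs1), truck_at(t2,whs2)} \ {pkg_at(p1,whs1)} = {truck_at(t2,whs2)}
  ∪ pre   = {truck_at(t2,whs2)} ∪ {in(p1,t1), truck_at(t1,whs1)}
          = {in(p1,t1), truck_at(t1,whs1), truck_at(t2,whs2)}

== RESULT ==
["in(p1,t1)", "truck_at(t1,whs1)", "truck_at(t2,whs2)"]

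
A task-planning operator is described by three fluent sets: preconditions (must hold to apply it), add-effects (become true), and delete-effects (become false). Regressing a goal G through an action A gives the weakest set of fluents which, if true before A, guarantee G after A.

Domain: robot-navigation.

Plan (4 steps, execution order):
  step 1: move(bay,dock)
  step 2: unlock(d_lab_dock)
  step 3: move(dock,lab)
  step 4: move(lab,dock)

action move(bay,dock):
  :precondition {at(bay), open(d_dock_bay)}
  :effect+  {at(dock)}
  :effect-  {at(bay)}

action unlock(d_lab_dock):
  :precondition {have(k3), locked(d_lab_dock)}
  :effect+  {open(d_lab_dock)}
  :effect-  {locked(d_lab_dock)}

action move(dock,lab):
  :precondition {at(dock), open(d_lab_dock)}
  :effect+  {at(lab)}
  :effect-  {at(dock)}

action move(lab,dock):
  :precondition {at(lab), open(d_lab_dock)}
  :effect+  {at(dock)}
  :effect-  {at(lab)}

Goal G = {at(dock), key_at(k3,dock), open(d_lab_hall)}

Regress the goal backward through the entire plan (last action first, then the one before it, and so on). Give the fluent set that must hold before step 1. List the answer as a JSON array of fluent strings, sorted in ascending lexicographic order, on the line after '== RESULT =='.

Work backward from the goal:
  through step 4 (move(lab,dock)): drop {at(dock)}, keep {key_at(k3,dock), open(d_lab_hall)}, require {at(lab), open(d_lab_dock)}
    → {at(lab), key_at(k3,dock), open(d_lab_dock), open(d_lab_hall)}
  through step 3 (move(dock,lab)): drop {at(lab)}, keep {key_at(k3,dock), open(d_lab_dock), open(d_lab_hall)}, require {at(dock), open(d_lab_dock)}
    → {at(dock), key_at(k3,dock), open(d_lab_dock), open(d_lab_hall)}
  through step 2 (unlock(d_lab_dock)): drop {open(d_lab_dock)}, keep {at(dock), key_at(k3,dock), open(d_lab_hall)}, require {have(k3), locked(d_lab_dock)}
    → {at(dock), have(k3), key_at(k3,dock), locked(d_lab_dock), open(d_lab_hall)}
  through step 1 (move(bay,dock)): drop {at(dock)}, keep {have(k3), key_at(k3,dock), locked(d_lab_dock), open(d_lab_hall)}, require {at(bay), open(d_dock_bay)}
    → {at(bay), have(k3), key_at(k3,dock), locked(d_lab_dock), open(d_dock_bay), open(d_lab_hall)}

== RESULT ==
["at(bay)", "have(k3)", "key_at(k3,dock)", "locked(d_lab_dock)", "open(d_dock_bay)", "open(d_lab_hall)"]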